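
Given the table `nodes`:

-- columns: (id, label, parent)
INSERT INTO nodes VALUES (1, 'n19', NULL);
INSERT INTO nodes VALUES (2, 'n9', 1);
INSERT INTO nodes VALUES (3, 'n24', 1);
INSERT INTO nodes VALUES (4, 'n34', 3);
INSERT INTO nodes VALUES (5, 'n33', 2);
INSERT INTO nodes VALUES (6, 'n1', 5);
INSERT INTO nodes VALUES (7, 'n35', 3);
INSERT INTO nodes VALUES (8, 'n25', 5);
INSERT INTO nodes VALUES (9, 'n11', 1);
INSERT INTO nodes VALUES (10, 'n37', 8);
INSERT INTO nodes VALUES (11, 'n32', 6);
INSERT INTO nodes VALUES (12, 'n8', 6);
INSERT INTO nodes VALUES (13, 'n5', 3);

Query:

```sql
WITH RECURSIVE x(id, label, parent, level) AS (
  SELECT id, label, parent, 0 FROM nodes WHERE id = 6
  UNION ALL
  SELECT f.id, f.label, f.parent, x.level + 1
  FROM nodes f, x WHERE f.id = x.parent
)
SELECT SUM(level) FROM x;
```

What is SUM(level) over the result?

6

Base: id=6 (n1), parent=5, level 0.
Iteration 1: join on id=5 -> n33 (id 5, parent=2, level 1).
Iteration 2: join on id=2 -> n9 (id 2, parent=1, level 2).
Iteration 3: join on id=1 -> n19 (id 1, parent=NULL, level 3).
Iteration 4: parent is NULL; no match; recursion stops.
SUM(level) = 0 + 1 + 2 + 3 = 6.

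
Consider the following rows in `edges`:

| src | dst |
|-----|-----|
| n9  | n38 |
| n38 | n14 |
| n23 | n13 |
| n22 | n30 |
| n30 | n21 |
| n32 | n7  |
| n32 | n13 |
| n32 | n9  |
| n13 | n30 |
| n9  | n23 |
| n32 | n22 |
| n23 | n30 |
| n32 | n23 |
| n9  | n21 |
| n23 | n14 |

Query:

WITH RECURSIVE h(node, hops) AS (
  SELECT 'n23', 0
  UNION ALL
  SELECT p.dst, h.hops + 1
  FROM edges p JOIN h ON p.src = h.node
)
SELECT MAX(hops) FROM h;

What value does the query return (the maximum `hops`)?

Base: (n23, hops=0).
Iteration 1: edges from {n23} -> (n13, hops=1), (n14, hops=1), (n30, hops=1).
Iteration 2: edges from {n13,n14,n30} -> (n21, hops=2), (n30, hops=2).
Iteration 3: edges from {n21,n30} -> (n21, hops=3).
Iteration 4: no outgoing edges from {n21}; recursion stops.
hops values: 0, 1, 1, 1, 2, 2, 3; the maximum is 3.

3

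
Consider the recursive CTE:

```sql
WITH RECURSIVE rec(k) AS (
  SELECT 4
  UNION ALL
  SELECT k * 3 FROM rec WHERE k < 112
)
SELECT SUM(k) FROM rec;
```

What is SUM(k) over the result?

484

Base: k=4.
Iteration 1: 4 < 112 holds -> k = 4 * 3 = 12.
Iteration 2: 12 < 112 holds -> k = 12 * 3 = 36.
Iteration 3: 36 < 112 holds -> k = 36 * 3 = 108.
Iteration 4: 108 < 112 holds -> k = 108 * 3 = 324.
Iteration 5: 324 < 112 fails; recursion stops.
SUM(k) = 4 + 12 + 36 + 108 + 324 = 484.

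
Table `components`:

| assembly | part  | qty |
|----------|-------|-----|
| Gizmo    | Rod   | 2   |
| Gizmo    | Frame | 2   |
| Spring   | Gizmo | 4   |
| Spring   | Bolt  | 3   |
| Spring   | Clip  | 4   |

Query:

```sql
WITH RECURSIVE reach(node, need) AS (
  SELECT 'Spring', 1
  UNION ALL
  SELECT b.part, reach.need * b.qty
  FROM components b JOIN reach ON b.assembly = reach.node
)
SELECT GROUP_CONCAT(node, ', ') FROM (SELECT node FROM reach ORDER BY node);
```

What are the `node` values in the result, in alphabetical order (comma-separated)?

Base: (Spring, need=1).
Iteration 1: components of {Spring} -> Bolt = 1*3 = 3, Clip = 1*4 = 4, Gizmo = 1*4 = 4.
Iteration 2: components of {Bolt,Clip,Gizmo} -> Frame = 4*2 = 8, Rod = 4*2 = 8.
Iteration 3: no further components; recursion stops.

Bolt, Clip, Frame, Gizmo, Rod, Spring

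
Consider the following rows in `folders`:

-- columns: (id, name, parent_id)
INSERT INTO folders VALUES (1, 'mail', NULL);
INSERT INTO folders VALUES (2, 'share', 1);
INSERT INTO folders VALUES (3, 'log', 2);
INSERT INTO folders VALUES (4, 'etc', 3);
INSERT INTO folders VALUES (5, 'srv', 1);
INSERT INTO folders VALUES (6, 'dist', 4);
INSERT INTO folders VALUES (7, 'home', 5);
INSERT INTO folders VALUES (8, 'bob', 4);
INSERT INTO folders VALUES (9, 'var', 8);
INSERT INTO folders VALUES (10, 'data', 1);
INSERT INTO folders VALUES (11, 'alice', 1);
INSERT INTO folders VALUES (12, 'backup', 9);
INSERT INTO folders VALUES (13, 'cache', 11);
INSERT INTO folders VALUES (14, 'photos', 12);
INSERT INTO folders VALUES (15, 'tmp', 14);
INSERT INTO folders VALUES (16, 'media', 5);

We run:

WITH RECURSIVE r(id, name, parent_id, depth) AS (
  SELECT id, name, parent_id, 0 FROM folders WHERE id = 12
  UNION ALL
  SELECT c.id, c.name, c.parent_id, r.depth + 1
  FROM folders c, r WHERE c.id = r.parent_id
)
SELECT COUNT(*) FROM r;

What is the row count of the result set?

Base: id=12 (backup), parent_id=9, depth 0.
Iteration 1: join on id=9 -> var (id 9, parent_id=8, depth 1).
Iteration 2: join on id=8 -> bob (id 8, parent_id=4, depth 2).
Iteration 3: join on id=4 -> etc (id 4, parent_id=3, depth 3).
Iteration 4: join on id=3 -> log (id 3, parent_id=2, depth 4).
Iteration 5: join on id=2 -> share (id 2, parent_id=1, depth 5).
Iteration 6: join on id=1 -> mail (id 1, parent_id=NULL, depth 6).
Iteration 7: parent_id is NULL; no match; recursion stops.
Total rows emitted: 7.

7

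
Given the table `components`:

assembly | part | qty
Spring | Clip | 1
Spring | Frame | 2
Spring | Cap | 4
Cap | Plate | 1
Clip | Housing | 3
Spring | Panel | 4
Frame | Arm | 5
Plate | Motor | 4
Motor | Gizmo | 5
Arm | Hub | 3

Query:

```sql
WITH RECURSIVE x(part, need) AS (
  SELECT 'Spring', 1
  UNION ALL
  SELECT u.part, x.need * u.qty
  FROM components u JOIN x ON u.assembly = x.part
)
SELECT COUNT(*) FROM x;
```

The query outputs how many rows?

11

Base: (Spring, need=1).
Iteration 1: components of {Spring} -> Cap = 1*4 = 4, Clip = 1*1 = 1, Frame = 1*2 = 2, Panel = 1*4 = 4.
Iteration 2: components of {Cap,Clip,Frame,Panel} -> Arm = 2*5 = 10, Housing = 1*3 = 3, Plate = 4*1 = 4.
Iteration 3: components of {Arm,Housing,Plate} -> Hub = 10*3 = 30, Motor = 4*4 = 16.
Iteration 4: components of {Hub,Motor} -> Gizmo = 16*5 = 80.
Iteration 5: no further components; recursion stops.
Total rows emitted: 11.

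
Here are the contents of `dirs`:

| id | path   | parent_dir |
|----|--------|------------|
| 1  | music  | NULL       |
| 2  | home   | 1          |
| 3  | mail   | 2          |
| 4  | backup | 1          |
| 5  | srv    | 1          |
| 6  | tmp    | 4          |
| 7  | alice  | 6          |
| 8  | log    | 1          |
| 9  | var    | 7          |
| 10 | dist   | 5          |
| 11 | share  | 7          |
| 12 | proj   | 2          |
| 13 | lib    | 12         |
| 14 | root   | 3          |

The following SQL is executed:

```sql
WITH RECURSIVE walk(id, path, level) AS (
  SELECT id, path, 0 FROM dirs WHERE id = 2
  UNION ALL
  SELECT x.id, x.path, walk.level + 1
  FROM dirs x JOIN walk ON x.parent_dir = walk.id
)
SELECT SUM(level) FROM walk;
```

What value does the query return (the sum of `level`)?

Base: id=2 (home) at level 0.
Iteration 1: rows with parent_dir in {2} -> mail (id 3, level 1), proj (id 12, level 1).
Iteration 2: rows with parent_dir in {3,12} -> lib (id 13, level 2), root (id 14, level 2).
Iteration 3: no rows with parent_dir in {13,14}; recursion stops.
SUM(level) = 0 + 1 + 1 + 2 + 2 = 6.

6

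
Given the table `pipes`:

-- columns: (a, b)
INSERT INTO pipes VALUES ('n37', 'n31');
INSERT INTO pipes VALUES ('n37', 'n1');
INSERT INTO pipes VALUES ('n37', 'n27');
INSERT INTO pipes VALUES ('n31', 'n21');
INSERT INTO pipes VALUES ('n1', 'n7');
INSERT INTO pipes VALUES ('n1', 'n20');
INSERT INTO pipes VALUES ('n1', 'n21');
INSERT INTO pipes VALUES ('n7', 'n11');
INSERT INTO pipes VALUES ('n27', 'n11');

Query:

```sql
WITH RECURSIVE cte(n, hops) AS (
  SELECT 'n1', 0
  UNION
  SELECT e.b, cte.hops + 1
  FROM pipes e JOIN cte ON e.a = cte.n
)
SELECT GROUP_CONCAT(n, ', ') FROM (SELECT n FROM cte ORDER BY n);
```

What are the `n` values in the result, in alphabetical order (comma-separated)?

Base: (n1, hops=0).
Iteration 1: edges from {n1} -> (n20, hops=1), (n21, hops=1), (n7, hops=1).
Iteration 2: edges from {n20,n21,n7} -> (n11, hops=2).
Iteration 3: no outgoing edges from {n11}; recursion stops.

n1, n11, n20, n21, n7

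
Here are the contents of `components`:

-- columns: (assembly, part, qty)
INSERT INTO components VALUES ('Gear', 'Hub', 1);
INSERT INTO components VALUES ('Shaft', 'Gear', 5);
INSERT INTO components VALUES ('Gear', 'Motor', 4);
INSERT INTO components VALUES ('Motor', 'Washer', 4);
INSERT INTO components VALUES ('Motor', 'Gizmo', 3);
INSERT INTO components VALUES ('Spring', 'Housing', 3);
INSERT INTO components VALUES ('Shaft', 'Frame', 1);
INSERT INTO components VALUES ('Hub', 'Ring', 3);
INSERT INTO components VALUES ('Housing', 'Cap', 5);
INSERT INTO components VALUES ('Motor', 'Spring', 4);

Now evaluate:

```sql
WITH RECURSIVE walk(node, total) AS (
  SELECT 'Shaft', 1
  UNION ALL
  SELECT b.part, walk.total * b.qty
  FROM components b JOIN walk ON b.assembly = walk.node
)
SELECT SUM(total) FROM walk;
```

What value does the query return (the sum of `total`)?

1707

Base: (Shaft, total=1).
Iteration 1: components of {Shaft} -> Frame = 1*1 = 1, Gear = 1*5 = 5.
Iteration 2: components of {Frame,Gear} -> Hub = 5*1 = 5, Motor = 5*4 = 20.
Iteration 3: components of {Hub,Motor} -> Gizmo = 20*3 = 60, Ring = 5*3 = 15, Spring = 20*4 = 80, Washer = 20*4 = 80.
Iteration 4: components of {Gizmo,Ring,Spring,Washer} -> Housing = 80*3 = 240.
Iteration 5: components of {Housing} -> Cap = 240*5 = 1200.
Iteration 6: no further components; recursion stops.
SUM(total) = 1 + 5 + 1 + 5 + 20 + 15 + 80 + 80 + 60 + 240 + 1200 = 1707.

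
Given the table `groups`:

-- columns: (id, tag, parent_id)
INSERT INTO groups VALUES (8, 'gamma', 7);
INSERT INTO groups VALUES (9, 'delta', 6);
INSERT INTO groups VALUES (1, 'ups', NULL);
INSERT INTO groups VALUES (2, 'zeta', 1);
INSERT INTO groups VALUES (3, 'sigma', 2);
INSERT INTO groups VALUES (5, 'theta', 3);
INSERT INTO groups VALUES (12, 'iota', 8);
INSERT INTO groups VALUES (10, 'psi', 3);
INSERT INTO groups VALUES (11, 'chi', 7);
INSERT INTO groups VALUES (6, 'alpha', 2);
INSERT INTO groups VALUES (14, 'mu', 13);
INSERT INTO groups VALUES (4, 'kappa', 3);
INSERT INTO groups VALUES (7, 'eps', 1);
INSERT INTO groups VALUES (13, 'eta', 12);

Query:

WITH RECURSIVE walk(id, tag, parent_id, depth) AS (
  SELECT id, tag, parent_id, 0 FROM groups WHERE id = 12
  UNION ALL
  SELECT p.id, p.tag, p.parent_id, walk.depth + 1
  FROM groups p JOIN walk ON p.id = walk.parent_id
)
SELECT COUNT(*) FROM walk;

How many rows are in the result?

Base: id=12 (iota), parent_id=8, depth 0.
Iteration 1: join on id=8 -> gamma (id 8, parent_id=7, depth 1).
Iteration 2: join on id=7 -> eps (id 7, parent_id=1, depth 2).
Iteration 3: join on id=1 -> ups (id 1, parent_id=NULL, depth 3).
Iteration 4: parent_id is NULL; no match; recursion stops.
Total rows emitted: 4.

4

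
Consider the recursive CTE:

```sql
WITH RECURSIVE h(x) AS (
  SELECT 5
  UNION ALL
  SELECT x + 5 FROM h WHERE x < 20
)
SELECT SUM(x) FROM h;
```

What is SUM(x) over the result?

Base: x=5.
Iteration 1: 5 < 20 holds -> x = 5 + 5 = 10.
Iteration 2: 10 < 20 holds -> x = 10 + 5 = 15.
Iteration 3: 15 < 20 holds -> x = 15 + 5 = 20.
Iteration 4: 20 < 20 fails; recursion stops.
SUM(x) = 5 + 10 + 15 + 20 = 50.

50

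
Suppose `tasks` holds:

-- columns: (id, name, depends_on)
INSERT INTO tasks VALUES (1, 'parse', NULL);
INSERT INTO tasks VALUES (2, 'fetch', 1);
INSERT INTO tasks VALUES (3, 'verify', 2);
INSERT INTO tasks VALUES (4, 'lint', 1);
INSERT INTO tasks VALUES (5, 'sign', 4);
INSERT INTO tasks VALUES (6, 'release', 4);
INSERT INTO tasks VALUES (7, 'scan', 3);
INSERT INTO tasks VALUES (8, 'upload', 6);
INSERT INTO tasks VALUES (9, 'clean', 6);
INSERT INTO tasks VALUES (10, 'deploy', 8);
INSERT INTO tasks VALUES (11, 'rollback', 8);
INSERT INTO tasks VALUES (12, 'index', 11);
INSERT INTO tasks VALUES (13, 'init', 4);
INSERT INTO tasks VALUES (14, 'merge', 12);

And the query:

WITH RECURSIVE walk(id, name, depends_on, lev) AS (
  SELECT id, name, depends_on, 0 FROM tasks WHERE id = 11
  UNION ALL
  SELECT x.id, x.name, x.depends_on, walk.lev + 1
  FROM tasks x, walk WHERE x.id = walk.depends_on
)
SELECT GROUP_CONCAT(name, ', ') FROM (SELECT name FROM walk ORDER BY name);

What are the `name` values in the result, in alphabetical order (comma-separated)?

lint, parse, release, rollback, upload

Base: id=11 (rollback), depends_on=8, lev 0.
Iteration 1: join on id=8 -> upload (id 8, depends_on=6, lev 1).
Iteration 2: join on id=6 -> release (id 6, depends_on=4, lev 2).
Iteration 3: join on id=4 -> lint (id 4, depends_on=1, lev 3).
Iteration 4: join on id=1 -> parse (id 1, depends_on=NULL, lev 4).
Iteration 5: depends_on is NULL; no match; recursion stops.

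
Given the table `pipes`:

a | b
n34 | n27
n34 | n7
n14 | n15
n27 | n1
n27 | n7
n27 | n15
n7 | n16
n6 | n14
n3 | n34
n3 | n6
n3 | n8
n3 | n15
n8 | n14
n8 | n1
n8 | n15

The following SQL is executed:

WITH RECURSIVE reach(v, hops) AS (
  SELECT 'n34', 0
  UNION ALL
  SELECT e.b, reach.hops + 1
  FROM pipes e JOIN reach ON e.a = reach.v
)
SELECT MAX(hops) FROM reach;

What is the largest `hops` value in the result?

Base: (n34, hops=0).
Iteration 1: edges from {n34} -> (n27, hops=1), (n7, hops=1).
Iteration 2: edges from {n27,n7} -> (n1, hops=2), (n15, hops=2), (n16, hops=2), (n7, hops=2).
Iteration 3: edges from {n1,n15,n16,n7} -> (n16, hops=3).
Iteration 4: no outgoing edges from {n16}; recursion stops.
hops values: 0, 1, 1, 2, 2, 2, 2, 3; the maximum is 3.

3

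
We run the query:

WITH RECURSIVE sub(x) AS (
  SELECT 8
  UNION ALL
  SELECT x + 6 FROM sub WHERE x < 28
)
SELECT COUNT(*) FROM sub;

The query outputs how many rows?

5

Base: x=8.
Iteration 1: 8 < 28 holds -> x = 8 + 6 = 14.
Iteration 2: 14 < 28 holds -> x = 14 + 6 = 20.
Iteration 3: 20 < 28 holds -> x = 20 + 6 = 26.
Iteration 4: 26 < 28 holds -> x = 26 + 6 = 32.
Iteration 5: 32 < 28 fails; recursion stops.
Total rows emitted: 5.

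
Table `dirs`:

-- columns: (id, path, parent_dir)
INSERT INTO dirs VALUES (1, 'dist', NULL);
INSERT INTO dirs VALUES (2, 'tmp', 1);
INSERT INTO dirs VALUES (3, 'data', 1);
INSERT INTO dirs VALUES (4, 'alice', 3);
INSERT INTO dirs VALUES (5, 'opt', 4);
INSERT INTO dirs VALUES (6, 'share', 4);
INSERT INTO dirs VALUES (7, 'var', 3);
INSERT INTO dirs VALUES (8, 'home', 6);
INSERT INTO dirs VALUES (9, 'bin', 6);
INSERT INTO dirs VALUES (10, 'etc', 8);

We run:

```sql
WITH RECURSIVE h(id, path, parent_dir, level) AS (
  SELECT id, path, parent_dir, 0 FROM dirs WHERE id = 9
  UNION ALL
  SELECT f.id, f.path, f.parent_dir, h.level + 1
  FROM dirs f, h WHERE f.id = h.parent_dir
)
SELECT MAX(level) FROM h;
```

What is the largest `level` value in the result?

4

Base: id=9 (bin), parent_dir=6, level 0.
Iteration 1: join on id=6 -> share (id 6, parent_dir=4, level 1).
Iteration 2: join on id=4 -> alice (id 4, parent_dir=3, level 2).
Iteration 3: join on id=3 -> data (id 3, parent_dir=1, level 3).
Iteration 4: join on id=1 -> dist (id 1, parent_dir=NULL, level 4).
Iteration 5: parent_dir is NULL; no match; recursion stops.
level values: 0, 1, 2, 3, 4; the maximum is 4.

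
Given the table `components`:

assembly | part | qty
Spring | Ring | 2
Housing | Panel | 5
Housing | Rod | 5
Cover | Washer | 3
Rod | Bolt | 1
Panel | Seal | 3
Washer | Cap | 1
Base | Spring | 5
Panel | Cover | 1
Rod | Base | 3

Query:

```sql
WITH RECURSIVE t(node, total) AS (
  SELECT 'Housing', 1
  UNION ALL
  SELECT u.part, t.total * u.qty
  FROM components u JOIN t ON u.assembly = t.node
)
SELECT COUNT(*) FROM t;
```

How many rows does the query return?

11

Base: (Housing, total=1).
Iteration 1: components of {Housing} -> Panel = 1*5 = 5, Rod = 1*5 = 5.
Iteration 2: components of {Panel,Rod} -> Base = 5*3 = 15, Bolt = 5*1 = 5, Cover = 5*1 = 5, Seal = 5*3 = 15.
Iteration 3: components of {Base,Bolt,Cover,Seal} -> Spring = 15*5 = 75, Washer = 5*3 = 15.
Iteration 4: components of {Spring,Washer} -> Cap = 15*1 = 15, Ring = 75*2 = 150.
Iteration 5: no further components; recursion stops.
Total rows emitted: 11.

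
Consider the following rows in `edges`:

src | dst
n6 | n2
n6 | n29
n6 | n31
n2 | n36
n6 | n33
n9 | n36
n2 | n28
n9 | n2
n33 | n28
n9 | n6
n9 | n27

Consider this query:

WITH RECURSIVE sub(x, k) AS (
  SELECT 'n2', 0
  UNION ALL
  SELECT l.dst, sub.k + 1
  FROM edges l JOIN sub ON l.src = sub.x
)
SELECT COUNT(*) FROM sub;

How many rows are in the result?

Base: (n2, k=0).
Iteration 1: edges from {n2} -> (n28, k=1), (n36, k=1).
Iteration 2: no outgoing edges from {n28,n36}; recursion stops.
Total rows emitted: 3.

3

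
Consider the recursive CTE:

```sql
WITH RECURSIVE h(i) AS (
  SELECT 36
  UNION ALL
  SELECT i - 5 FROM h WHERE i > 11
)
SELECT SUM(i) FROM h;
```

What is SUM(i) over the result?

Base: i=36.
Iteration 1: 36 > 11 holds -> i = 36 - 5 = 31.
Iteration 2: 31 > 11 holds -> i = 31 - 5 = 26.
Iteration 3: 26 > 11 holds -> i = 26 - 5 = 21.
Iteration 4: 21 > 11 holds -> i = 21 - 5 = 16.
Iteration 5: 16 > 11 holds -> i = 16 - 5 = 11.
Iteration 6: 11 > 11 fails; recursion stops.
SUM(i) = 36 + 31 + 26 + 21 + 16 + 11 = 141.

141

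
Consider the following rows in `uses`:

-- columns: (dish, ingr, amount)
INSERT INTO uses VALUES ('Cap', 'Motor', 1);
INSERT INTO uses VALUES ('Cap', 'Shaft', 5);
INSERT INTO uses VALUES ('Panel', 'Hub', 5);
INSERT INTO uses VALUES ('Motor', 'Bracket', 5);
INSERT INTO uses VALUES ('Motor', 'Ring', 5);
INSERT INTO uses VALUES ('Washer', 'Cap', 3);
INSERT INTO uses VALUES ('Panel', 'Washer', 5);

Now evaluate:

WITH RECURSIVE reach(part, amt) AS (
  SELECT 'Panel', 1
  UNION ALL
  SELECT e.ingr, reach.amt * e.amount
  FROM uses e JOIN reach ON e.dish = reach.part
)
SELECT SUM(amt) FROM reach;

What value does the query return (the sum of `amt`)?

Base: (Panel, amt=1).
Iteration 1: components of {Panel} -> Hub = 1*5 = 5, Washer = 1*5 = 5.
Iteration 2: components of {Hub,Washer} -> Cap = 5*3 = 15.
Iteration 3: components of {Cap} -> Motor = 15*1 = 15, Shaft = 15*5 = 75.
Iteration 4: components of {Motor,Shaft} -> Bracket = 15*5 = 75, Ring = 15*5 = 75.
Iteration 5: no further components; recursion stops.
SUM(amt) = 1 + 5 + 5 + 15 + 75 + 15 + 75 + 75 = 266.

266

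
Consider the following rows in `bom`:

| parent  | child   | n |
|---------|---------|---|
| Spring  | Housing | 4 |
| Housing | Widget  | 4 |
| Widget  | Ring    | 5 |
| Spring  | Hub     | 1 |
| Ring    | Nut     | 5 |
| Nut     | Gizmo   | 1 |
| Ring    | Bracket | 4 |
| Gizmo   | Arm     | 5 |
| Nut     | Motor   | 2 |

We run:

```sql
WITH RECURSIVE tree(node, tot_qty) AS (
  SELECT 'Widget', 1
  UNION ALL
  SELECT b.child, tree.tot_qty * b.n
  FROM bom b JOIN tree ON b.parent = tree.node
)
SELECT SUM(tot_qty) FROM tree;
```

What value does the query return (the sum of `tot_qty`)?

Base: (Widget, tot_qty=1).
Iteration 1: components of {Widget} -> Ring = 1*5 = 5.
Iteration 2: components of {Ring} -> Bracket = 5*4 = 20, Nut = 5*5 = 25.
Iteration 3: components of {Bracket,Nut} -> Gizmo = 25*1 = 25, Motor = 25*2 = 50.
Iteration 4: components of {Gizmo,Motor} -> Arm = 25*5 = 125.
Iteration 5: no further components; recursion stops.
SUM(tot_qty) = 1 + 5 + 25 + 20 + 25 + 50 + 125 = 251.

251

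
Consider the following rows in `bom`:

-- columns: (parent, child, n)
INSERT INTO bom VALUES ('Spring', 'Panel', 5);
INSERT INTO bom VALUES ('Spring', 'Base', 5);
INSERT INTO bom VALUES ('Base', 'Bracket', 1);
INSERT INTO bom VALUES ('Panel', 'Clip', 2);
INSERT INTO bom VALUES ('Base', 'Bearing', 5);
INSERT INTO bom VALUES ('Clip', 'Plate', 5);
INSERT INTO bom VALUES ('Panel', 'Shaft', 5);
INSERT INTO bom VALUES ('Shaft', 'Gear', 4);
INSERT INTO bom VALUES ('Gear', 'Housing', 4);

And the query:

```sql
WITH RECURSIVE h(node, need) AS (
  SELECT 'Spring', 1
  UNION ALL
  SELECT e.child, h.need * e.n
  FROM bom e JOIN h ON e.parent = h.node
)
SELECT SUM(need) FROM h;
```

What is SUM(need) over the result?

Base: (Spring, need=1).
Iteration 1: components of {Spring} -> Base = 1*5 = 5, Panel = 1*5 = 5.
Iteration 2: components of {Base,Panel} -> Bearing = 5*5 = 25, Bracket = 5*1 = 5, Clip = 5*2 = 10, Shaft = 5*5 = 25.
Iteration 3: components of {Bearing,Bracket,Clip,Shaft} -> Gear = 25*4 = 100, Plate = 10*5 = 50.
Iteration 4: components of {Gear,Plate} -> Housing = 100*4 = 400.
Iteration 5: no further components; recursion stops.
SUM(need) = 1 + 5 + 5 + 10 + 25 + 5 + 25 + 50 + 100 + 400 = 626.

626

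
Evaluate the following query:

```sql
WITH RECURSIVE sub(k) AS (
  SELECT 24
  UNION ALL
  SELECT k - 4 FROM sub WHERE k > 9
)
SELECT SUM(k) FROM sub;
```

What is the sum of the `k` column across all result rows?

80

Base: k=24.
Iteration 1: 24 > 9 holds -> k = 24 - 4 = 20.
Iteration 2: 20 > 9 holds -> k = 20 - 4 = 16.
Iteration 3: 16 > 9 holds -> k = 16 - 4 = 12.
Iteration 4: 12 > 9 holds -> k = 12 - 4 = 8.
Iteration 5: 8 > 9 fails; recursion stops.
SUM(k) = 24 + 20 + 16 + 12 + 8 = 80.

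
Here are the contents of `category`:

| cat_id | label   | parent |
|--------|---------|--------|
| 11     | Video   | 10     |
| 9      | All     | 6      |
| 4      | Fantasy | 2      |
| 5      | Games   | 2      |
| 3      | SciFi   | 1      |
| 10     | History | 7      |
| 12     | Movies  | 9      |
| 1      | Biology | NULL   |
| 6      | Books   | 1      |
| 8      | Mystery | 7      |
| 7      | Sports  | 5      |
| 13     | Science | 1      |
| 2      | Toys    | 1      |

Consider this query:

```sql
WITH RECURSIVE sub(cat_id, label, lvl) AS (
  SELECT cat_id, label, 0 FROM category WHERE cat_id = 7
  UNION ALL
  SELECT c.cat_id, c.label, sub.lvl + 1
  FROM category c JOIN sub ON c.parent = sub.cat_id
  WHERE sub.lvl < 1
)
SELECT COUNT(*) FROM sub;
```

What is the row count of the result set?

Base: cat_id=7 (Sports) at lvl 0.
Iteration 1: rows with parent in {7} -> Mystery (id 8, lvl 1), History (id 10, lvl 1).
Iteration 2: lvl < 1 fails for all current rows; recursion stops.
Total rows emitted: 3.

3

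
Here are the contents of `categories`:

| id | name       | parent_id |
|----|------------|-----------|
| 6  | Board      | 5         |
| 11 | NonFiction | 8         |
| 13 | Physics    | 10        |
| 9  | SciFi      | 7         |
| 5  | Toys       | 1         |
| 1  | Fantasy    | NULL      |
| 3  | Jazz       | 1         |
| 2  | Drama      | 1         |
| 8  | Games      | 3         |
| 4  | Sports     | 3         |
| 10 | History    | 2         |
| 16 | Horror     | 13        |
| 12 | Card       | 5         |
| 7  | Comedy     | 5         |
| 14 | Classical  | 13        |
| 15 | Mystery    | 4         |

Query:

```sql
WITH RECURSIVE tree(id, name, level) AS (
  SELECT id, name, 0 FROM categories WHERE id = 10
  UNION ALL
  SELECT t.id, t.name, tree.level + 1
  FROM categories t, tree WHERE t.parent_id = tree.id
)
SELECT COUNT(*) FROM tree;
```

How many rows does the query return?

4

Base: id=10 (History) at level 0.
Iteration 1: rows with parent_id in {10} -> Physics (id 13, level 1).
Iteration 2: rows with parent_id in {13} -> Classical (id 14, level 2), Horror (id 16, level 2).
Iteration 3: no rows with parent_id in {14,16}; recursion stops.
Total rows emitted: 4.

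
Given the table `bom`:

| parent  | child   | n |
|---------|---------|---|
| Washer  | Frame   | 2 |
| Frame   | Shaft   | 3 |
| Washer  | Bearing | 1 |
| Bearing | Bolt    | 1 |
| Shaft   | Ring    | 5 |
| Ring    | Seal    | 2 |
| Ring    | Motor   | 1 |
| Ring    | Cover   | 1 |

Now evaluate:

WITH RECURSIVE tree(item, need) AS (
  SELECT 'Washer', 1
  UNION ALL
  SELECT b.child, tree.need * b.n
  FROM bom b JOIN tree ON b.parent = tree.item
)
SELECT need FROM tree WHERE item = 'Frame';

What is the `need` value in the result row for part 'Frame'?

2

Base: (Washer, need=1).
Iteration 1: components of {Washer} -> Bearing = 1*1 = 1, Frame = 1*2 = 2.
Iteration 2: components of {Bearing,Frame} -> Bolt = 1*1 = 1, Shaft = 2*3 = 6.
Iteration 3: components of {Bolt,Shaft} -> Ring = 6*5 = 30.
Iteration 4: components of {Ring} -> Cover = 30*1 = 30, Motor = 30*1 = 30, Seal = 30*2 = 60.
Iteration 5: no further components; recursion stops.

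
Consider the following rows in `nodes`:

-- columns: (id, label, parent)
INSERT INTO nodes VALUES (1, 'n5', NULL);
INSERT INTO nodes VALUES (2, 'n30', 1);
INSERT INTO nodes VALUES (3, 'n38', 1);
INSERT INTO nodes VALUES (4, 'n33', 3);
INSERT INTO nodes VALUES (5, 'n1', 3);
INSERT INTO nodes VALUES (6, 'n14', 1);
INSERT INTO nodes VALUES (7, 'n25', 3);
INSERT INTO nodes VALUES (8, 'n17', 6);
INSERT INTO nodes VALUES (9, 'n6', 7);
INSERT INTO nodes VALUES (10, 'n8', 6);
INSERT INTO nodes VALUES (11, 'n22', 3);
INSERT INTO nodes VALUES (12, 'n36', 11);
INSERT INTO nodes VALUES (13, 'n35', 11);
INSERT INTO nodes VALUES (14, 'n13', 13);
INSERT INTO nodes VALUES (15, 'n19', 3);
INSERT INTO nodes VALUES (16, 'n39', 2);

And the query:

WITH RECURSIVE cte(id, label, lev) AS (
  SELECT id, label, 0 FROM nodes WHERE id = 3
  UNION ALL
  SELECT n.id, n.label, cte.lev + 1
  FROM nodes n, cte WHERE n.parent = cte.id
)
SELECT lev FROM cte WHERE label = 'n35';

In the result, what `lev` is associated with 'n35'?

2

Base: id=3 (n38) at lev 0.
Iteration 1: rows with parent in {3} -> n33 (id 4, lev 1), n1 (id 5, lev 1), n25 (id 7, lev 1), n22 (id 11, lev 1), n19 (id 15, lev 1).
Iteration 2: rows with parent in {4,5,7,11,15} -> n6 (id 9, lev 2), n36 (id 12, lev 2), n35 (id 13, lev 2).
Iteration 3: rows with parent in {9,12,13} -> n13 (id 14, lev 3).
Iteration 4: no rows with parent in {14}; recursion stops.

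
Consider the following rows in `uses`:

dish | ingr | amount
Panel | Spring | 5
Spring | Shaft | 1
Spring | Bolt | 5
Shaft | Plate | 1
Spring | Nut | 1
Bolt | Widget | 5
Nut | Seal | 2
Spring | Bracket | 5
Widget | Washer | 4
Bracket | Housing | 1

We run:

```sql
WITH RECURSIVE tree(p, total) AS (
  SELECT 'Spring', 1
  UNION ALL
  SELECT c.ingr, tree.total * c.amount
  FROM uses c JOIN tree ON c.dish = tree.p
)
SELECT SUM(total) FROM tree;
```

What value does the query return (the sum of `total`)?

146

Base: (Spring, total=1).
Iteration 1: components of {Spring} -> Bolt = 1*5 = 5, Bracket = 1*5 = 5, Nut = 1*1 = 1, Shaft = 1*1 = 1.
Iteration 2: components of {Bolt,Bracket,Nut,Shaft} -> Housing = 5*1 = 5, Plate = 1*1 = 1, Seal = 1*2 = 2, Widget = 5*5 = 25.
Iteration 3: components of {Housing,Plate,Seal,Widget} -> Washer = 25*4 = 100.
Iteration 4: no further components; recursion stops.
SUM(total) = 1 + 1 + 5 + 1 + 5 + 1 + 25 + 2 + 5 + 100 = 146.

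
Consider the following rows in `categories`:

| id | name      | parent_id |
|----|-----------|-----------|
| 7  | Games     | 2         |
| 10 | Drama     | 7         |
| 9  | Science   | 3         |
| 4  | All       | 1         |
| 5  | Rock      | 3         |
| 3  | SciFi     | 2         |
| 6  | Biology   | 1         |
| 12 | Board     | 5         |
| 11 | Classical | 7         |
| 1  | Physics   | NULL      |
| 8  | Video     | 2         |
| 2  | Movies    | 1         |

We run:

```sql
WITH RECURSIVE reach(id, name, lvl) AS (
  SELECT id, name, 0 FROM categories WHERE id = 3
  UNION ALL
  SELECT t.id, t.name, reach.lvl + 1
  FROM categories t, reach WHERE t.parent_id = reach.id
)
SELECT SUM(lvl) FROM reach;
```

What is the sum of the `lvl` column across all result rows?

4

Base: id=3 (SciFi) at lvl 0.
Iteration 1: rows with parent_id in {3} -> Rock (id 5, lvl 1), Science (id 9, lvl 1).
Iteration 2: rows with parent_id in {5,9} -> Board (id 12, lvl 2).
Iteration 3: no rows with parent_id in {12}; recursion stops.
SUM(lvl) = 0 + 1 + 1 + 2 = 4.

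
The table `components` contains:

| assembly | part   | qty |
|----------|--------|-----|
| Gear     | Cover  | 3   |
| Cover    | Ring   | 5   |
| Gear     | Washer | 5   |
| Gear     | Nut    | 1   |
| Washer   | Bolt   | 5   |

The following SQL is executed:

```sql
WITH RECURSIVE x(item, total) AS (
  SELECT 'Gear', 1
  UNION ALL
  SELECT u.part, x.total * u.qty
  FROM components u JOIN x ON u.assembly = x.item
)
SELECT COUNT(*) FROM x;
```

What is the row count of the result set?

6

Base: (Gear, total=1).
Iteration 1: components of {Gear} -> Cover = 1*3 = 3, Nut = 1*1 = 1, Washer = 1*5 = 5.
Iteration 2: components of {Cover,Nut,Washer} -> Bolt = 5*5 = 25, Ring = 3*5 = 15.
Iteration 3: no further components; recursion stops.
Total rows emitted: 6.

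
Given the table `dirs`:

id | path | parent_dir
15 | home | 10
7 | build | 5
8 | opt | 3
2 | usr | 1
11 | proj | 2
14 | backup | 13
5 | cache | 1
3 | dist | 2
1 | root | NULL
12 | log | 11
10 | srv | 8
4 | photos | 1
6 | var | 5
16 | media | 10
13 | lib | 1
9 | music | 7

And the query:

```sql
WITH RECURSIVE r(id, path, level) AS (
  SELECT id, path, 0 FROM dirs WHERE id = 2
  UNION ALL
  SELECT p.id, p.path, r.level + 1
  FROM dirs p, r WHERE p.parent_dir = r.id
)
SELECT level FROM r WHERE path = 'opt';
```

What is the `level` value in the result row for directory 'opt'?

2

Base: id=2 (usr) at level 0.
Iteration 1: rows with parent_dir in {2} -> dist (id 3, level 1), proj (id 11, level 1).
Iteration 2: rows with parent_dir in {3,11} -> opt (id 8, level 2), log (id 12, level 2).
Iteration 3: rows with parent_dir in {8,12} -> srv (id 10, level 3).
Iteration 4: rows with parent_dir in {10} -> home (id 15, level 4), media (id 16, level 4).
Iteration 5: no rows with parent_dir in {15,16}; recursion stops.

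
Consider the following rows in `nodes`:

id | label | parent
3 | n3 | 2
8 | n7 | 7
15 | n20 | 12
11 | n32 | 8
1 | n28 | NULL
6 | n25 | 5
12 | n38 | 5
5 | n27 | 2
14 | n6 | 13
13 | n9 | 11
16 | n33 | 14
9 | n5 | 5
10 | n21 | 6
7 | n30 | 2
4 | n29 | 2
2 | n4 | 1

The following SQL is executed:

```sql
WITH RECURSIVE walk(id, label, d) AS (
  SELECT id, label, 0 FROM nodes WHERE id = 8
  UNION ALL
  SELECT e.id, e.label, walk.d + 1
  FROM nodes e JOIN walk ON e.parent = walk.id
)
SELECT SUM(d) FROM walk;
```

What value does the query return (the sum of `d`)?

Base: id=8 (n7) at d 0.
Iteration 1: rows with parent in {8} -> n32 (id 11, d 1).
Iteration 2: rows with parent in {11} -> n9 (id 13, d 2).
Iteration 3: rows with parent in {13} -> n6 (id 14, d 3).
Iteration 4: rows with parent in {14} -> n33 (id 16, d 4).
Iteration 5: no rows with parent in {16}; recursion stops.
SUM(d) = 0 + 1 + 2 + 3 + 4 = 10.

10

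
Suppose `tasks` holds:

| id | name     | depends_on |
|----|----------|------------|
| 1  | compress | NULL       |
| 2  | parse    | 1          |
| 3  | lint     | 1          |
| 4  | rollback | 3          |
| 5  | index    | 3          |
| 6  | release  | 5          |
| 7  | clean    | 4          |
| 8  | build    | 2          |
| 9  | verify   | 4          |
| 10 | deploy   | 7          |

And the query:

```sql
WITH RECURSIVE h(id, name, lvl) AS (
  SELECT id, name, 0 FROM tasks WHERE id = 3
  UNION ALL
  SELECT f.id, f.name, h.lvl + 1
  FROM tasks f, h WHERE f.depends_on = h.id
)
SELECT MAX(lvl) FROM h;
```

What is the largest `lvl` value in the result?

3

Base: id=3 (lint) at lvl 0.
Iteration 1: rows with depends_on in {3} -> rollback (id 4, lvl 1), index (id 5, lvl 1).
Iteration 2: rows with depends_on in {4,5} -> release (id 6, lvl 2), clean (id 7, lvl 2), verify (id 9, lvl 2).
Iteration 3: rows with depends_on in {6,7,9} -> deploy (id 10, lvl 3).
Iteration 4: no rows with depends_on in {10}; recursion stops.
lvl values: 0, 1, 1, 2, 2, 2, 3; the maximum is 3.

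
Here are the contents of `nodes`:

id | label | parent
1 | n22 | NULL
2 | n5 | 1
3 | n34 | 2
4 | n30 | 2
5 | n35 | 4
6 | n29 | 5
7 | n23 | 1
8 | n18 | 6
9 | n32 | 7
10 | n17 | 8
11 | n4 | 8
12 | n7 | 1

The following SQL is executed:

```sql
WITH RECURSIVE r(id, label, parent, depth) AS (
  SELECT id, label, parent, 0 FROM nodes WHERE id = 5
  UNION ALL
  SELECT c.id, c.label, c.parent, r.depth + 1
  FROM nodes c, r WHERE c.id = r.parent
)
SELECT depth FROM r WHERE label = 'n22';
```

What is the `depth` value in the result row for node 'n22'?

3

Base: id=5 (n35), parent=4, depth 0.
Iteration 1: join on id=4 -> n30 (id 4, parent=2, depth 1).
Iteration 2: join on id=2 -> n5 (id 2, parent=1, depth 2).
Iteration 3: join on id=1 -> n22 (id 1, parent=NULL, depth 3).
Iteration 4: parent is NULL; no match; recursion stops.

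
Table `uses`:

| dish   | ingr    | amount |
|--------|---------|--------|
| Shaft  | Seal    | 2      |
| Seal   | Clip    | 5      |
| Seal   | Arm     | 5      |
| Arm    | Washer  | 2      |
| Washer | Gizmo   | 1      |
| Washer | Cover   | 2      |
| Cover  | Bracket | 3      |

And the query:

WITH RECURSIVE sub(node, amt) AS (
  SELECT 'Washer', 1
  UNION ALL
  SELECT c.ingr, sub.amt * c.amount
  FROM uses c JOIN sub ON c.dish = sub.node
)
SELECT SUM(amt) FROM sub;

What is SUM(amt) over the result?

Base: (Washer, amt=1).
Iteration 1: components of {Washer} -> Cover = 1*2 = 2, Gizmo = 1*1 = 1.
Iteration 2: components of {Cover,Gizmo} -> Bracket = 2*3 = 6.
Iteration 3: no further components; recursion stops.
SUM(amt) = 1 + 1 + 2 + 6 = 10.

10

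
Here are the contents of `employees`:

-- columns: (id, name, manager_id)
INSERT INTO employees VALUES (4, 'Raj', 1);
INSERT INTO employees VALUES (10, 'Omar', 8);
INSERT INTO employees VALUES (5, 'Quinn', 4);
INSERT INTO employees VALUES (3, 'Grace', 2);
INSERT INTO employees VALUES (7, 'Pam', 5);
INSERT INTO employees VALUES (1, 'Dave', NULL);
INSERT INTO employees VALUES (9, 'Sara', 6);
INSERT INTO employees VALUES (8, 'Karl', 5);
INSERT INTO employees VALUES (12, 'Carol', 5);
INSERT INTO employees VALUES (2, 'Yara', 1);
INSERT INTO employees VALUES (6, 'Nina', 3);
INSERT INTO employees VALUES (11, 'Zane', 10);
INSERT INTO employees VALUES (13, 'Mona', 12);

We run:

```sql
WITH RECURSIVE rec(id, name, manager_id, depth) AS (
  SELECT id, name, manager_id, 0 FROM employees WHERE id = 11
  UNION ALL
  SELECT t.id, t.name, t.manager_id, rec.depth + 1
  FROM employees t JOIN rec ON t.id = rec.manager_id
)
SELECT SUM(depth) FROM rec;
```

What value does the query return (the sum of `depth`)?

15

Base: id=11 (Zane), manager_id=10, depth 0.
Iteration 1: join on id=10 -> Omar (id 10, manager_id=8, depth 1).
Iteration 2: join on id=8 -> Karl (id 8, manager_id=5, depth 2).
Iteration 3: join on id=5 -> Quinn (id 5, manager_id=4, depth 3).
Iteration 4: join on id=4 -> Raj (id 4, manager_id=1, depth 4).
Iteration 5: join on id=1 -> Dave (id 1, manager_id=NULL, depth 5).
Iteration 6: manager_id is NULL; no match; recursion stops.
SUM(depth) = 0 + 1 + 2 + 3 + 4 + 5 = 15.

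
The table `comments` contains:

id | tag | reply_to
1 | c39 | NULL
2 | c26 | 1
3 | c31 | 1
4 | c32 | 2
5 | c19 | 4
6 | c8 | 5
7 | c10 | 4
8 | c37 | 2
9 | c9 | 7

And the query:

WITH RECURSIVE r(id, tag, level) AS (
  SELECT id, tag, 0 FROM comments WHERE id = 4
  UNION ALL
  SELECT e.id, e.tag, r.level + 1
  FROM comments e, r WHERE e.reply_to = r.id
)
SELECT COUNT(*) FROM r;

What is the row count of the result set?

5

Base: id=4 (c32) at level 0.
Iteration 1: rows with reply_to in {4} -> c19 (id 5, level 1), c10 (id 7, level 1).
Iteration 2: rows with reply_to in {5,7} -> c8 (id 6, level 2), c9 (id 9, level 2).
Iteration 3: no rows with reply_to in {6,9}; recursion stops.
Total rows emitted: 5.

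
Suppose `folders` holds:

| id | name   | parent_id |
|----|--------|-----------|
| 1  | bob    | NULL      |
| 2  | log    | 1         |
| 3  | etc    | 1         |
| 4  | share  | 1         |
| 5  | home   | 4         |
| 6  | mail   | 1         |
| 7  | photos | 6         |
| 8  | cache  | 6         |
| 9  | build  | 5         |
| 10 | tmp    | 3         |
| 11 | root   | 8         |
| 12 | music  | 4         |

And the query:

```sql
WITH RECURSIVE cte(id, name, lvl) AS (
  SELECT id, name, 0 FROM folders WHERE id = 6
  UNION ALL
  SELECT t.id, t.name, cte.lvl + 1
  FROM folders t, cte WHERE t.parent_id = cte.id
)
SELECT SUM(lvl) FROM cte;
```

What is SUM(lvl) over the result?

Base: id=6 (mail) at lvl 0.
Iteration 1: rows with parent_id in {6} -> photos (id 7, lvl 1), cache (id 8, lvl 1).
Iteration 2: rows with parent_id in {7,8} -> root (id 11, lvl 2).
Iteration 3: no rows with parent_id in {11}; recursion stops.
SUM(lvl) = 0 + 1 + 1 + 2 = 4.

4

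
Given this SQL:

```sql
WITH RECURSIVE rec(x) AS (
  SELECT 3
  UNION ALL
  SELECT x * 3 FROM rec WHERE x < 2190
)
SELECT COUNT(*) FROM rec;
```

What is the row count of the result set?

8

Base: x=3.
Iteration 1: 3 < 2190 holds -> x = 3 * 3 = 9.
Iteration 2: 9 < 2190 holds -> x = 9 * 3 = 27.
Iteration 3: 27 < 2190 holds -> x = 27 * 3 = 81.
Iteration 4: 81 < 2190 holds -> x = 81 * 3 = 243.
Iteration 5: 243 < 2190 holds -> x = 243 * 3 = 729.
Iteration 6: 729 < 2190 holds -> x = 729 * 3 = 2187.
Iteration 7: 2187 < 2190 holds -> x = 2187 * 3 = 6561.
Iteration 8: 6561 < 2190 fails; recursion stops.
Total rows emitted: 8.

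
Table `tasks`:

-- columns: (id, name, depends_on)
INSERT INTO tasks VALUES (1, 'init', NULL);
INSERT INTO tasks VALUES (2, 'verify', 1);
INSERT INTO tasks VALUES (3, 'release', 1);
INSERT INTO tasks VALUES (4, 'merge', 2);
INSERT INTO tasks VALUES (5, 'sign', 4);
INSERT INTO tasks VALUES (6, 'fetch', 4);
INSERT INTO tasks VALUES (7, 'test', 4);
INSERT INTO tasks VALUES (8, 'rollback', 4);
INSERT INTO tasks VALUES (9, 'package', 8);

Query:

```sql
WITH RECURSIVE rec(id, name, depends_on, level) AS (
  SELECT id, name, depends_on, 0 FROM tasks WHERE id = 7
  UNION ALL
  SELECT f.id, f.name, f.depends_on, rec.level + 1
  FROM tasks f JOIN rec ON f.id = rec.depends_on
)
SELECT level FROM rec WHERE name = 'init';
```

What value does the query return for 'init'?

3

Base: id=7 (test), depends_on=4, level 0.
Iteration 1: join on id=4 -> merge (id 4, depends_on=2, level 1).
Iteration 2: join on id=2 -> verify (id 2, depends_on=1, level 2).
Iteration 3: join on id=1 -> init (id 1, depends_on=NULL, level 3).
Iteration 4: depends_on is NULL; no match; recursion stops.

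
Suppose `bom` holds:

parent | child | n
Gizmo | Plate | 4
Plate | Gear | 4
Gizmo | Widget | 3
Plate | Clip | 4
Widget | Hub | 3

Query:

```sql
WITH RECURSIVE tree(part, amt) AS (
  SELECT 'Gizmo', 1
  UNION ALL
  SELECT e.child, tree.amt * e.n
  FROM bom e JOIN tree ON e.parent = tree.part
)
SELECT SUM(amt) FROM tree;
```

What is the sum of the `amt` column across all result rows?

49

Base: (Gizmo, amt=1).
Iteration 1: components of {Gizmo} -> Plate = 1*4 = 4, Widget = 1*3 = 3.
Iteration 2: components of {Plate,Widget} -> Clip = 4*4 = 16, Gear = 4*4 = 16, Hub = 3*3 = 9.
Iteration 3: no further components; recursion stops.
SUM(amt) = 1 + 3 + 4 + 9 + 16 + 16 = 49.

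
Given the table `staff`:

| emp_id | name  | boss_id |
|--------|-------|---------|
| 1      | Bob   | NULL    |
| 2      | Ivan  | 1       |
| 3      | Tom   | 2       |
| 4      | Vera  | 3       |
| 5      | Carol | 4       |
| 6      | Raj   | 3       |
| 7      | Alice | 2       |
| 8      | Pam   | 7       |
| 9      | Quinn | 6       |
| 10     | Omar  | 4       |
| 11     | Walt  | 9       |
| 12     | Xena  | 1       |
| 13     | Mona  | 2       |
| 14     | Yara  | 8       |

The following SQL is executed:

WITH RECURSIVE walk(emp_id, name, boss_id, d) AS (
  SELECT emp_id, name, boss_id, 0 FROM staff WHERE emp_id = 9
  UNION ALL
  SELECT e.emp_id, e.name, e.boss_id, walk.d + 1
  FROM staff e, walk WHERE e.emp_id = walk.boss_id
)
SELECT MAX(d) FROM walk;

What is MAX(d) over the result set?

4

Base: emp_id=9 (Quinn), boss_id=6, d 0.
Iteration 1: join on emp_id=6 -> Raj (id 6, boss_id=3, d 1).
Iteration 2: join on emp_id=3 -> Tom (id 3, boss_id=2, d 2).
Iteration 3: join on emp_id=2 -> Ivan (id 2, boss_id=1, d 3).
Iteration 4: join on emp_id=1 -> Bob (id 1, boss_id=NULL, d 4).
Iteration 5: boss_id is NULL; no match; recursion stops.
d values: 0, 1, 2, 3, 4; the maximum is 4.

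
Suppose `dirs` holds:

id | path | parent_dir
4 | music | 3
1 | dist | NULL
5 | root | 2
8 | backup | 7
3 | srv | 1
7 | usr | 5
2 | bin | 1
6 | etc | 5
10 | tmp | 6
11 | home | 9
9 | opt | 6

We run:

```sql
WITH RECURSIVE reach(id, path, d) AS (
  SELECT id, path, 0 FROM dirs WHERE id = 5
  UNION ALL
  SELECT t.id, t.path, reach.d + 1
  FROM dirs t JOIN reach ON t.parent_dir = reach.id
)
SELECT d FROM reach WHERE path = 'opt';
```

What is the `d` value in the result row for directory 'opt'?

Base: id=5 (root) at d 0.
Iteration 1: rows with parent_dir in {5} -> etc (id 6, d 1), usr (id 7, d 1).
Iteration 2: rows with parent_dir in {6,7} -> backup (id 8, d 2), opt (id 9, d 2), tmp (id 10, d 2).
Iteration 3: rows with parent_dir in {8,9,10} -> home (id 11, d 3).
Iteration 4: no rows with parent_dir in {11}; recursion stops.

2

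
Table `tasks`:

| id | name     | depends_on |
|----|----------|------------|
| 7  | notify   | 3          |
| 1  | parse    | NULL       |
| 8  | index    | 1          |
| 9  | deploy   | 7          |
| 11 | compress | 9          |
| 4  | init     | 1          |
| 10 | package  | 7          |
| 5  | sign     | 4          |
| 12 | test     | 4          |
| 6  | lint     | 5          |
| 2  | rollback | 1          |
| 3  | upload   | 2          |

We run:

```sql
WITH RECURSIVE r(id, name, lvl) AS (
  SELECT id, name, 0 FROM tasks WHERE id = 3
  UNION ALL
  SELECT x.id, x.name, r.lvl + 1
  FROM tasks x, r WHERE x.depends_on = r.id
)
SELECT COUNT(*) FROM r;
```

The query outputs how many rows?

5

Base: id=3 (upload) at lvl 0.
Iteration 1: rows with depends_on in {3} -> notify (id 7, lvl 1).
Iteration 2: rows with depends_on in {7} -> deploy (id 9, lvl 2), package (id 10, lvl 2).
Iteration 3: rows with depends_on in {9,10} -> compress (id 11, lvl 3).
Iteration 4: no rows with depends_on in {11}; recursion stops.
Total rows emitted: 5.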